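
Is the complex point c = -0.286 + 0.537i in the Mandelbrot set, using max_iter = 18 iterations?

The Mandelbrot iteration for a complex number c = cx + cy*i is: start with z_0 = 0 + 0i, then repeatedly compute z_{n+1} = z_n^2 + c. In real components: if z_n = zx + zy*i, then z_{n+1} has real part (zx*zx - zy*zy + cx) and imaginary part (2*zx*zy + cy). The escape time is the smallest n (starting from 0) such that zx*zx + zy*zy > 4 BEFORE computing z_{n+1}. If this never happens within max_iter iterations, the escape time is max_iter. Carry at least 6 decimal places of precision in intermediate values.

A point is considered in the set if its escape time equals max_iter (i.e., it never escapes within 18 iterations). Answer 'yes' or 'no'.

z_0 = 0 + 0i, c = -0.2860 + 0.5370i
Iter 1: z = -0.2860 + 0.5370i, |z|^2 = 0.3702
Iter 2: z = -0.4926 + 0.2298i, |z|^2 = 0.2955
Iter 3: z = -0.0962 + 0.3106i, |z|^2 = 0.1057
Iter 4: z = -0.3732 + 0.4772i, |z|^2 = 0.3670
Iter 5: z = -0.3745 + 0.1808i, |z|^2 = 0.1729
Iter 6: z = -0.1784 + 0.4016i, |z|^2 = 0.1931
Iter 7: z = -0.4154 + 0.3937i, |z|^2 = 0.3276
Iter 8: z = -0.2684 + 0.2099i, |z|^2 = 0.1161
Iter 9: z = -0.2580 + 0.4243i, |z|^2 = 0.2466
Iter 10: z = -0.3995 + 0.3180i, |z|^2 = 0.2607
Iter 11: z = -0.2276 + 0.2829i, |z|^2 = 0.1318
Iter 12: z = -0.3143 + 0.4082i, |z|^2 = 0.2654
Iter 13: z = -0.3539 + 0.2804i, |z|^2 = 0.2039
Iter 14: z = -0.2394 + 0.3385i, |z|^2 = 0.1719
Iter 15: z = -0.3433 + 0.3749i, |z|^2 = 0.2584
Iter 16: z = -0.3087 + 0.2796i, |z|^2 = 0.1735
Iter 17: z = -0.2689 + 0.3644i, |z|^2 = 0.2051
Did not escape in 18 iterations → in set

Answer: yes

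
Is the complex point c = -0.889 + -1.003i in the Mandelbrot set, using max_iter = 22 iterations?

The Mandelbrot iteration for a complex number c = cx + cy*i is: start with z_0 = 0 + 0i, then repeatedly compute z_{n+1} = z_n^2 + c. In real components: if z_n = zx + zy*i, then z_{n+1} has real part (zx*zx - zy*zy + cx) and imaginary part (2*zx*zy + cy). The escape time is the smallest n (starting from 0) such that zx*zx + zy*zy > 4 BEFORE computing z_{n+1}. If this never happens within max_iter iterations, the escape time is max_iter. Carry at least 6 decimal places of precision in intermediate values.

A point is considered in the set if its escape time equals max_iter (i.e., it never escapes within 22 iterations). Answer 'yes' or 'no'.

Answer: no

Derivation:
z_0 = 0 + 0i, c = -0.8890 + -1.0030i
Iter 1: z = -0.8890 + -1.0030i, |z|^2 = 1.7963
Iter 2: z = -1.1047 + 0.7803i, |z|^2 = 1.8293
Iter 3: z = -0.2776 + -2.7271i, |z|^2 = 7.5139
Escaped at iteration 3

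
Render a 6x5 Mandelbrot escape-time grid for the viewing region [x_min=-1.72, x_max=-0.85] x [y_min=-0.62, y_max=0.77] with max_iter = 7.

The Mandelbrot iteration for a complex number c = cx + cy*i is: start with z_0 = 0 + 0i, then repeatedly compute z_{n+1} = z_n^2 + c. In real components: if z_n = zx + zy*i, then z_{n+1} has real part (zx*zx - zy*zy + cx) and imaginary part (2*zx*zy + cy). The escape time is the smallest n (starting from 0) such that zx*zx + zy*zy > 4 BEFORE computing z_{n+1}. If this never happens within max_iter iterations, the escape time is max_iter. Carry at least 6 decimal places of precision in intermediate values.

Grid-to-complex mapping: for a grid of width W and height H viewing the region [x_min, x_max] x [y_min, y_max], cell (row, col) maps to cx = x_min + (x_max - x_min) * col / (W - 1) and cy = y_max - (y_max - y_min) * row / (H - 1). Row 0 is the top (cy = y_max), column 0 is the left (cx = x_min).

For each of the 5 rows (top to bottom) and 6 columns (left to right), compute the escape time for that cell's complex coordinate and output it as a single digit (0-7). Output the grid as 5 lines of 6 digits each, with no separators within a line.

(row=0, col=0): c = -1.7200 + 0.7700i → escape time 3
(row=0, col=1): c = -1.5460 + 0.7700i → escape time 3
(row=0, col=2): c = -1.3720 + 0.7700i → escape time 3
(row=0, col=3): c = -1.1980 + 0.7700i → escape time 3
(row=0, col=4): c = -1.0240 + 0.7700i → escape time 3
(row=0, col=5): c = -0.8500 + 0.7700i → escape time 4
(row=1, col=0): c = -1.7200 + 0.4225i → escape time 3
(row=1, col=1): c = -1.5460 + 0.4225i → escape time 3
(row=1, col=2): c = -1.3720 + 0.4225i → escape time 5
(row=1, col=3): c = -1.1980 + 0.4225i → escape time 6
(row=1, col=4): c = -1.0240 + 0.4225i → escape time 6
(row=1, col=5): c = -0.8500 + 0.4225i → escape time 7
(row=2, col=0): c = -1.7200 + 0.0750i → escape time 6
(row=2, col=1): c = -1.5460 + 0.0750i → escape time 7
(row=2, col=2): c = -1.3720 + 0.0750i → escape time 7
(row=2, col=3): c = -1.1980 + 0.0750i → escape time 7
(row=2, col=4): c = -1.0240 + 0.0750i → escape time 7
(row=2, col=5): c = -0.8500 + 0.0750i → escape time 7
(row=3, col=0): c = -1.7200 + -0.2725i → escape time 4
(row=3, col=1): c = -1.5460 + -0.2725i → escape time 5
(row=3, col=2): c = -1.3720 + -0.2725i → escape time 6
(row=3, col=3): c = -1.1980 + -0.2725i → escape time 7
(row=3, col=4): c = -1.0240 + -0.2725i → escape time 7
(row=3, col=5): c = -0.8500 + -0.2725i → escape time 7
(row=4, col=0): c = -1.7200 + -0.6200i → escape time 3
(row=4, col=1): c = -1.5460 + -0.6200i → escape time 3
(row=4, col=2): c = -1.3720 + -0.6200i → escape time 3
(row=4, col=3): c = -1.1980 + -0.6200i → escape time 3
(row=4, col=4): c = -1.0240 + -0.6200i → escape time 4
(row=4, col=5): c = -0.8500 + -0.6200i → escape time 5

Answer: 333334
335667
677777
456777
333345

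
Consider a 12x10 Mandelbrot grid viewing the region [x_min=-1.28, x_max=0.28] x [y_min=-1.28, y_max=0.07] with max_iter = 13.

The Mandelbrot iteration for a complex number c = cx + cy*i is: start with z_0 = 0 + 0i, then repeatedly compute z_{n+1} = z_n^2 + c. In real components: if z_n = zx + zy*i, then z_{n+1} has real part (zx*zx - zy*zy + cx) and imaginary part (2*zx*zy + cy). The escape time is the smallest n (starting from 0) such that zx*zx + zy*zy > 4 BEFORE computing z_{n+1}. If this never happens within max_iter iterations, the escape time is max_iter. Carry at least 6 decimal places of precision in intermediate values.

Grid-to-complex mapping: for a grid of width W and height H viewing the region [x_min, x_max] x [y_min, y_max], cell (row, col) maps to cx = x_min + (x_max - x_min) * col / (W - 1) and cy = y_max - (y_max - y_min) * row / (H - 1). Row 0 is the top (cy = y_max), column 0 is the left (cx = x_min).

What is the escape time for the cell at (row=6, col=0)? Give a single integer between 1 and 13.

z_0 = 0 + 0i, c = -1.2800 + -0.8300i
Iter 1: z = -1.2800 + -0.8300i, |z|^2 = 2.3273
Iter 2: z = -0.3305 + 1.2948i, |z|^2 = 1.7857
Iter 3: z = -2.8473 + -1.6859i, |z|^2 = 10.9491
Escaped at iteration 3

Answer: 3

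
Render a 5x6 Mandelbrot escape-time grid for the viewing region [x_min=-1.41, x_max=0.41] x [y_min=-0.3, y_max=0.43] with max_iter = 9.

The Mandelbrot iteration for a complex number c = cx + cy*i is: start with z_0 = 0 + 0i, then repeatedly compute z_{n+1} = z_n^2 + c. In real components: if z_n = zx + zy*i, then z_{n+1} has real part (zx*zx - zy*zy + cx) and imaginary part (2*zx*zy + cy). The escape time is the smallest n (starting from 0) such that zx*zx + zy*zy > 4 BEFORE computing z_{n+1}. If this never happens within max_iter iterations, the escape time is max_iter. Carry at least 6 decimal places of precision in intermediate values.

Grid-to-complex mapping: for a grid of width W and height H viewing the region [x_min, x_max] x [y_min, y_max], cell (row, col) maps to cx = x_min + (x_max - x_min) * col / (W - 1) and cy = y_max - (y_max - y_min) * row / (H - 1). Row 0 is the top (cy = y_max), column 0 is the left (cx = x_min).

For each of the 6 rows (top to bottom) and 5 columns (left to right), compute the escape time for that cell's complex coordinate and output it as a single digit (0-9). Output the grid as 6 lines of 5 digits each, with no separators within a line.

(row=0, col=0): c = -1.4100 + 0.4300i → escape time 4
(row=0, col=1): c = -0.9550 + 0.4300i → escape time 6
(row=0, col=2): c = -0.5000 + 0.4300i → escape time 9
(row=0, col=3): c = -0.0450 + 0.4300i → escape time 9
(row=0, col=4): c = 0.4100 + 0.4300i → escape time 8
(row=1, col=0): c = -1.4100 + 0.2840i → escape time 5
(row=1, col=1): c = -0.9550 + 0.2840i → escape time 9
(row=1, col=2): c = -0.5000 + 0.2840i → escape time 9
(row=1, col=3): c = -0.0450 + 0.2840i → escape time 9
(row=1, col=4): c = 0.4100 + 0.2840i → escape time 9
(row=2, col=0): c = -1.4100 + 0.1380i → escape time 9
(row=2, col=1): c = -0.9550 + 0.1380i → escape time 9
(row=2, col=2): c = -0.5000 + 0.1380i → escape time 9
(row=2, col=3): c = -0.0450 + 0.1380i → escape time 9
(row=2, col=4): c = 0.4100 + 0.1380i → escape time 9
(row=3, col=0): c = -1.4100 + -0.0080i → escape time 9
(row=3, col=1): c = -0.9550 + -0.0080i → escape time 9
(row=3, col=2): c = -0.5000 + -0.0080i → escape time 9
(row=3, col=3): c = -0.0450 + -0.0080i → escape time 9
(row=3, col=4): c = 0.4100 + -0.0080i → escape time 6
(row=4, col=0): c = -1.4100 + -0.1540i → escape time 9
(row=4, col=1): c = -0.9550 + -0.1540i → escape time 9
(row=4, col=2): c = -0.5000 + -0.1540i → escape time 9
(row=4, col=3): c = -0.0450 + -0.1540i → escape time 9
(row=4, col=4): c = 0.4100 + -0.1540i → escape time 9
(row=5, col=0): c = -1.4100 + -0.3000i → escape time 5
(row=5, col=1): c = -0.9550 + -0.3000i → escape time 9
(row=5, col=2): c = -0.5000 + -0.3000i → escape time 9
(row=5, col=3): c = -0.0450 + -0.3000i → escape time 9
(row=5, col=4): c = 0.4100 + -0.3000i → escape time 9

Answer: 46998
59999
99999
99996
99999
59999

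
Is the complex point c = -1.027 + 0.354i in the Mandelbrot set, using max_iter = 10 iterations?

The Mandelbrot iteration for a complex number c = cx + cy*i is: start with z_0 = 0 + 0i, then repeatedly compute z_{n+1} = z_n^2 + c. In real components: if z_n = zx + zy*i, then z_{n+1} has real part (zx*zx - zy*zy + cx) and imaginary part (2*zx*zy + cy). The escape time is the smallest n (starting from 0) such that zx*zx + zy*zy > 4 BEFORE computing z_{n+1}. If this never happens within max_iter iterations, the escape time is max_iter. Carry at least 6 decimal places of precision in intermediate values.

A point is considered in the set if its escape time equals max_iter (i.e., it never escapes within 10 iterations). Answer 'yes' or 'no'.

z_0 = 0 + 0i, c = -1.0270 + 0.3540i
Iter 1: z = -1.0270 + 0.3540i, |z|^2 = 1.1800
Iter 2: z = -0.0976 + -0.3731i, |z|^2 = 0.1487
Iter 3: z = -1.1567 + 0.4268i, |z|^2 = 1.5201
Iter 4: z = 0.1288 + -0.6334i, |z|^2 = 0.4178
Iter 5: z = -1.4116 + 0.1909i, |z|^2 = 2.0291
Iter 6: z = 0.9292 + -0.1849i, |z|^2 = 0.8977
Iter 7: z = -0.1977 + 0.0103i, |z|^2 = 0.0392
Iter 8: z = -0.9880 + 0.3499i, |z|^2 = 1.0986
Iter 9: z = -0.1733 + -0.3374i, |z|^2 = 0.1439
Did not escape in 10 iterations → in set

Answer: yes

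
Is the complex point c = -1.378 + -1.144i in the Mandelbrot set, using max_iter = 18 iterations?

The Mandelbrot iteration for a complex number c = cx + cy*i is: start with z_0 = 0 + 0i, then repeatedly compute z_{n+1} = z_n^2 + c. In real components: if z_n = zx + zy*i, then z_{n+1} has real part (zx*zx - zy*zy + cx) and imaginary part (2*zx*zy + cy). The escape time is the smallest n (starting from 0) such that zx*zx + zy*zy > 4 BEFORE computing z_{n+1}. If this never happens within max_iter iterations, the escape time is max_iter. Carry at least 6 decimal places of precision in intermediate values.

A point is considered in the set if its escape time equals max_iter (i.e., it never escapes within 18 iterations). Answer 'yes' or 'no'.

z_0 = 0 + 0i, c = -1.3780 + -1.1440i
Iter 1: z = -1.3780 + -1.1440i, |z|^2 = 3.2076
Iter 2: z = -0.7879 + 2.0089i, |z|^2 = 4.6562
Escaped at iteration 2

Answer: no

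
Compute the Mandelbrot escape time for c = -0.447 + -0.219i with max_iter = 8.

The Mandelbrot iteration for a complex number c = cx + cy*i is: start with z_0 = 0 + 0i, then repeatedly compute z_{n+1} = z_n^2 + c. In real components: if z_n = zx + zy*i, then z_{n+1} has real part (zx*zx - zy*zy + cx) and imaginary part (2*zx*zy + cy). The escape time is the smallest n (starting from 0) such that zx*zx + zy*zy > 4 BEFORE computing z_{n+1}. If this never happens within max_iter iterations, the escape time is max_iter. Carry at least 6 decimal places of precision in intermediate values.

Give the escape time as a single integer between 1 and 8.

Answer: 8

Derivation:
z_0 = 0 + 0i, c = -0.4470 + -0.2190i
Iter 1: z = -0.4470 + -0.2190i, |z|^2 = 0.2478
Iter 2: z = -0.2952 + -0.0232i, |z|^2 = 0.0877
Iter 3: z = -0.3604 + -0.2053i, |z|^2 = 0.1721
Iter 4: z = -0.3592 + -0.0710i, |z|^2 = 0.1341
Iter 5: z = -0.3230 + -0.1680i, |z|^2 = 0.1325
Iter 6: z = -0.3709 + -0.1105i, |z|^2 = 0.1498
Iter 7: z = -0.3216 + -0.1370i, |z|^2 = 0.1222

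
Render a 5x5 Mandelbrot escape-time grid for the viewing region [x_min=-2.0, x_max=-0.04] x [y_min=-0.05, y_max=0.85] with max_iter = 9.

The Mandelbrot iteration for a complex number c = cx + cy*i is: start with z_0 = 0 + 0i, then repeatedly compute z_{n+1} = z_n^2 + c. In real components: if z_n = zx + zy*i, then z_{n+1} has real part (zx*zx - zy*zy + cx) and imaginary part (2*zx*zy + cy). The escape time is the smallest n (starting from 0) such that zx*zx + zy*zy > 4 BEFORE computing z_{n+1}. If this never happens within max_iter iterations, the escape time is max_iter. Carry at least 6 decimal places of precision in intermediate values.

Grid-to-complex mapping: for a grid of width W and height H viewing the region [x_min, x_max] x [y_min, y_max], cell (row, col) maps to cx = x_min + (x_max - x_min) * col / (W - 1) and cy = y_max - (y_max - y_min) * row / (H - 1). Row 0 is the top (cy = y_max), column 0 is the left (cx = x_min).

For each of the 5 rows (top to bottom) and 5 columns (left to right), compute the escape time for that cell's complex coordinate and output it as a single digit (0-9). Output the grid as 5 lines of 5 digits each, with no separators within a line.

(row=0, col=0): c = -2.0000 + 0.8500i → escape time 1
(row=0, col=1): c = -1.5100 + 0.8500i → escape time 3
(row=0, col=2): c = -1.0200 + 0.8500i → escape time 3
(row=0, col=3): c = -0.5300 + 0.8500i → escape time 4
(row=0, col=4): c = -0.0400 + 0.8500i → escape time 9
(row=1, col=0): c = -2.0000 + 0.6250i → escape time 1
(row=1, col=1): c = -1.5100 + 0.6250i → escape time 3
(row=1, col=2): c = -1.0200 + 0.6250i → escape time 4
(row=1, col=3): c = -0.5300 + 0.6250i → escape time 9
(row=1, col=4): c = -0.0400 + 0.6250i → escape time 9
(row=2, col=0): c = -2.0000 + 0.4000i → escape time 1
(row=2, col=1): c = -1.5100 + 0.4000i → escape time 4
(row=2, col=2): c = -1.0200 + 0.4000i → escape time 7
(row=2, col=3): c = -0.5300 + 0.4000i → escape time 9
(row=2, col=4): c = -0.0400 + 0.4000i → escape time 9
(row=3, col=0): c = -2.0000 + 0.1750i → escape time 1
(row=3, col=1): c = -1.5100 + 0.1750i → escape time 5
(row=3, col=2): c = -1.0200 + 0.1750i → escape time 9
(row=3, col=3): c = -0.5300 + 0.1750i → escape time 9
(row=3, col=4): c = -0.0400 + 0.1750i → escape time 9
(row=4, col=0): c = -2.0000 + -0.0500i → escape time 1
(row=4, col=1): c = -1.5100 + -0.0500i → escape time 8
(row=4, col=2): c = -1.0200 + -0.0500i → escape time 9
(row=4, col=3): c = -0.5300 + -0.0500i → escape time 9
(row=4, col=4): c = -0.0400 + -0.0500i → escape time 9

Answer: 13349
13499
14799
15999
18999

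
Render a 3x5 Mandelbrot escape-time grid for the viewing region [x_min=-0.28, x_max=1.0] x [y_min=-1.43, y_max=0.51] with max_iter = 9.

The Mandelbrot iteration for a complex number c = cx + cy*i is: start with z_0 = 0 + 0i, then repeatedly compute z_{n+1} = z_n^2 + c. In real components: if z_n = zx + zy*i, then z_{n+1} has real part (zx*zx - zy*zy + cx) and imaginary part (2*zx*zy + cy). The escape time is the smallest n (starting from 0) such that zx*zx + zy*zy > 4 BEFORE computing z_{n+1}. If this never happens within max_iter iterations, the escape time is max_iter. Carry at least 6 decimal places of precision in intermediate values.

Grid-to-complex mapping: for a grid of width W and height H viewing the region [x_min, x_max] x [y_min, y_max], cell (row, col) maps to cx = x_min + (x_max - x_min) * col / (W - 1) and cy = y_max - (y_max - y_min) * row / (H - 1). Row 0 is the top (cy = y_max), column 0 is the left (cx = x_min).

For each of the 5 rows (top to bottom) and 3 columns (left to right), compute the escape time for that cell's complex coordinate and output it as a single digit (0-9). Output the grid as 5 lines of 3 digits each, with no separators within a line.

(row=0, col=0): c = -0.2800 + 0.5100i → escape time 9
(row=0, col=1): c = 0.3600 + 0.5100i → escape time 9
(row=0, col=2): c = 1.0000 + 0.5100i → escape time 2
(row=1, col=0): c = -0.2800 + 0.0250i → escape time 9
(row=1, col=1): c = 0.3600 + 0.0250i → escape time 8
(row=1, col=2): c = 1.0000 + 0.0250i → escape time 2
(row=2, col=0): c = -0.2800 + -0.4600i → escape time 9
(row=2, col=1): c = 0.3600 + -0.4600i → escape time 9
(row=2, col=2): c = 1.0000 + -0.4600i → escape time 2
(row=3, col=0): c = -0.2800 + -0.9450i → escape time 6
(row=3, col=1): c = 0.3600 + -0.9450i → escape time 3
(row=3, col=2): c = 1.0000 + -0.9450i → escape time 2
(row=4, col=0): c = -0.2800 + -1.4300i → escape time 2
(row=4, col=1): c = 0.3600 + -1.4300i → escape time 2
(row=4, col=2): c = 1.0000 + -1.4300i → escape time 2

Answer: 992
982
992
632
222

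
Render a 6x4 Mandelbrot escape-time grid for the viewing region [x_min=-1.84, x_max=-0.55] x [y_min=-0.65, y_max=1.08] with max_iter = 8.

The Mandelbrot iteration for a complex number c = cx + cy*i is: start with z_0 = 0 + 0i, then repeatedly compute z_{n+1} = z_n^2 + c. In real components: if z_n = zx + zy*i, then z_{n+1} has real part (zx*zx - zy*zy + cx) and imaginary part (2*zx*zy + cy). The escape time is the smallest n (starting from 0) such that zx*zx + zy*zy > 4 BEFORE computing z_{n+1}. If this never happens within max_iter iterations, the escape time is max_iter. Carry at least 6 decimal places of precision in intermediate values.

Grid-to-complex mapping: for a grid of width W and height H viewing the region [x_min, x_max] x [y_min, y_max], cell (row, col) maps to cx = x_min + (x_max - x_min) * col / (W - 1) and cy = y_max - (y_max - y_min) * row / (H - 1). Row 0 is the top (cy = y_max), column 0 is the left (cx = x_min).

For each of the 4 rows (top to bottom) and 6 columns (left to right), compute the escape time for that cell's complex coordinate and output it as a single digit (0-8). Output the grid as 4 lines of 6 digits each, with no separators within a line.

(row=0, col=0): c = -1.8400 + 1.0800i → escape time 1
(row=0, col=1): c = -1.5820 + 1.0800i → escape time 2
(row=0, col=2): c = -1.3240 + 1.0800i → escape time 3
(row=0, col=3): c = -1.0660 + 1.0800i → escape time 3
(row=0, col=4): c = -0.8080 + 1.0800i → escape time 3
(row=0, col=5): c = -0.5500 + 1.0800i → escape time 4
(row=1, col=0): c = -1.8400 + 0.5033i → escape time 3
(row=1, col=1): c = -1.5820 + 0.5033i → escape time 3
(row=1, col=2): c = -1.3240 + 0.5033i → escape time 4
(row=1, col=3): c = -1.0660 + 0.5033i → escape time 5
(row=1, col=4): c = -0.8080 + 0.5033i → escape time 6
(row=1, col=5): c = -0.5500 + 0.5033i → escape time 8
(row=2, col=0): c = -1.8400 + -0.0733i → escape time 5
(row=2, col=1): c = -1.5820 + -0.0733i → escape time 6
(row=2, col=2): c = -1.3240 + -0.0733i → escape time 8
(row=2, col=3): c = -1.0660 + -0.0733i → escape time 8
(row=2, col=4): c = -0.8080 + -0.0733i → escape time 8
(row=2, col=5): c = -0.5500 + -0.0733i → escape time 8
(row=3, col=0): c = -1.8400 + -0.6500i → escape time 2
(row=3, col=1): c = -1.5820 + -0.6500i → escape time 3
(row=3, col=2): c = -1.3240 + -0.6500i → escape time 3
(row=3, col=3): c = -1.0660 + -0.6500i → escape time 4
(row=3, col=4): c = -0.8080 + -0.6500i → escape time 5
(row=3, col=5): c = -0.5500 + -0.6500i → escape time 8

Answer: 123334
334568
568888
233458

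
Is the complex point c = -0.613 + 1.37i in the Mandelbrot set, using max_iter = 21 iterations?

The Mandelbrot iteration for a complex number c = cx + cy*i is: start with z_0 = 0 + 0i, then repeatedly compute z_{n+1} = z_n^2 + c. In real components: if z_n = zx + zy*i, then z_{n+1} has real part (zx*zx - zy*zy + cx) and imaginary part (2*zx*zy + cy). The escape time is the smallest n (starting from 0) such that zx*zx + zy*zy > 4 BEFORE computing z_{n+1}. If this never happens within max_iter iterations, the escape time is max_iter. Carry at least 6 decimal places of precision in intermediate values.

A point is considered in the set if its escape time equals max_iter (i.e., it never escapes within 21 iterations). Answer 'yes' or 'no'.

z_0 = 0 + 0i, c = -0.6130 + 1.3700i
Iter 1: z = -0.6130 + 1.3700i, |z|^2 = 2.2527
Iter 2: z = -2.1141 + -0.3096i, |z|^2 = 4.5654
Escaped at iteration 2

Answer: no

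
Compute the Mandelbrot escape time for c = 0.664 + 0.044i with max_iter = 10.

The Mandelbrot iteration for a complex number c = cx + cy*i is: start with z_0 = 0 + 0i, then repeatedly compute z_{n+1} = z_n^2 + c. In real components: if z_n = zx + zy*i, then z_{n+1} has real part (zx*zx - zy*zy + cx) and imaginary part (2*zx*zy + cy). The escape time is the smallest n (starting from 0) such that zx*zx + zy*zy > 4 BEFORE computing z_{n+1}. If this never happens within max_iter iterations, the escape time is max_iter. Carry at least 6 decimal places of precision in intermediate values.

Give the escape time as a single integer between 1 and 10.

z_0 = 0 + 0i, c = 0.6640 + 0.0440i
Iter 1: z = 0.6640 + 0.0440i, |z|^2 = 0.4428
Iter 2: z = 1.1030 + 0.1024i, |z|^2 = 1.2270
Iter 3: z = 1.8700 + 0.2700i, |z|^2 = 3.5699
Iter 4: z = 4.0881 + 1.0537i, |z|^2 = 17.8230
Escaped at iteration 4

Answer: 4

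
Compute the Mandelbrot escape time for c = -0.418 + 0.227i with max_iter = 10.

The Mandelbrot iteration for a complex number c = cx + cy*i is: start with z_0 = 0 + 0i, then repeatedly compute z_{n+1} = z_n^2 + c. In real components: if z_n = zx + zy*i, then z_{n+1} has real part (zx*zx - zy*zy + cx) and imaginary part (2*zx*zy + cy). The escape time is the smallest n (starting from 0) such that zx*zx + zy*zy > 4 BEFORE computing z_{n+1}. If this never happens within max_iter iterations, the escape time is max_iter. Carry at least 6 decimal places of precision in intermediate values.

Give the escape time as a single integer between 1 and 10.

Answer: 10

Derivation:
z_0 = 0 + 0i, c = -0.4180 + 0.2270i
Iter 1: z = -0.4180 + 0.2270i, |z|^2 = 0.2263
Iter 2: z = -0.2948 + 0.0372i, |z|^2 = 0.0883
Iter 3: z = -0.3325 + 0.2050i, |z|^2 = 0.1526
Iter 4: z = -0.3495 + 0.0907i, |z|^2 = 0.1304
Iter 5: z = -0.3041 + 0.1636i, |z|^2 = 0.1192
Iter 6: z = -0.3523 + 0.1275i, |z|^2 = 0.1404
Iter 7: z = -0.3101 + 0.1372i, |z|^2 = 0.1150
Iter 8: z = -0.3406 + 0.1419i, |z|^2 = 0.1362
Iter 9: z = -0.3221 + 0.1303i, |z|^2 = 0.1207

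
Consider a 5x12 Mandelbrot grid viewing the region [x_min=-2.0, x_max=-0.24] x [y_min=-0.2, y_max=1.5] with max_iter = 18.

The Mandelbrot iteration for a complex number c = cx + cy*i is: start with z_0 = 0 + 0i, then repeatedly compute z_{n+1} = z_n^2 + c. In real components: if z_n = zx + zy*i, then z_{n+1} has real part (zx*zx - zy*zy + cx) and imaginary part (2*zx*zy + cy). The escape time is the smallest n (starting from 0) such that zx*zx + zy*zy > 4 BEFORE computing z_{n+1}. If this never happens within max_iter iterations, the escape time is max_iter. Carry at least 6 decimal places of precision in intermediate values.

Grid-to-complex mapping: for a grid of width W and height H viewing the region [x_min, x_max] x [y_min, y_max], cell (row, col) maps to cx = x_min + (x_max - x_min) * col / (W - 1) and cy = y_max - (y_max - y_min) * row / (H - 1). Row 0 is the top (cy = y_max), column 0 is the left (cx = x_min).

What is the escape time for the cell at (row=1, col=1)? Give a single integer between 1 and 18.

Answer: 1

Derivation:
z_0 = 0 + 0i, c = -1.5600 + 1.3455i
Iter 1: z = -1.5600 + 1.3455i, |z|^2 = 4.2438
Escaped at iteration 1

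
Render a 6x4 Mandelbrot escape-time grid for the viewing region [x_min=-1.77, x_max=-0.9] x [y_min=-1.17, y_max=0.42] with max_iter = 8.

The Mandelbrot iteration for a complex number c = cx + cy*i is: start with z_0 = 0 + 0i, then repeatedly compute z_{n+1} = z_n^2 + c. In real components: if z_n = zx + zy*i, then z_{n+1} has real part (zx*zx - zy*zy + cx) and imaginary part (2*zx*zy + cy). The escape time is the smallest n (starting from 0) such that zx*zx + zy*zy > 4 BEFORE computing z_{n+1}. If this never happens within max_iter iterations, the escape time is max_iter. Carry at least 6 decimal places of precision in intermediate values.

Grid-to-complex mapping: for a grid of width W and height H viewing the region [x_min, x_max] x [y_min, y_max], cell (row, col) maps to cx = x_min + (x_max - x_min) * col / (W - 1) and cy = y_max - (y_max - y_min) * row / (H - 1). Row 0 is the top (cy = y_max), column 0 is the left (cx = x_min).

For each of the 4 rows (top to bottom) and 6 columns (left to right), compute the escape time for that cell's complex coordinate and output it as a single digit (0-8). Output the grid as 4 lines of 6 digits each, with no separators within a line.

Answer: 334867
468888
333344
122233

Derivation:
(row=0, col=0): c = -1.7700 + 0.4200i → escape time 3
(row=0, col=1): c = -1.5960 + 0.4200i → escape time 3
(row=0, col=2): c = -1.4220 + 0.4200i → escape time 4
(row=0, col=3): c = -1.2480 + 0.4200i → escape time 8
(row=0, col=4): c = -1.0740 + 0.4200i → escape time 6
(row=0, col=5): c = -0.9000 + 0.4200i → escape time 7
(row=1, col=0): c = -1.7700 + -0.1100i → escape time 4
(row=1, col=1): c = -1.5960 + -0.1100i → escape time 6
(row=1, col=2): c = -1.4220 + -0.1100i → escape time 8
(row=1, col=3): c = -1.2480 + -0.1100i → escape time 8
(row=1, col=4): c = -1.0740 + -0.1100i → escape time 8
(row=1, col=5): c = -0.9000 + -0.1100i → escape time 8
(row=2, col=0): c = -1.7700 + -0.6400i → escape time 3
(row=2, col=1): c = -1.5960 + -0.6400i → escape time 3
(row=2, col=2): c = -1.4220 + -0.6400i → escape time 3
(row=2, col=3): c = -1.2480 + -0.6400i → escape time 3
(row=2, col=4): c = -1.0740 + -0.6400i → escape time 4
(row=2, col=5): c = -0.9000 + -0.6400i → escape time 4
(row=3, col=0): c = -1.7700 + -1.1700i → escape time 1
(row=3, col=1): c = -1.5960 + -1.1700i → escape time 2
(row=3, col=2): c = -1.4220 + -1.1700i → escape time 2
(row=3, col=3): c = -1.2480 + -1.1700i → escape time 2
(row=3, col=4): c = -1.0740 + -1.1700i → escape time 3
(row=3, col=5): c = -0.9000 + -1.1700i → escape time 3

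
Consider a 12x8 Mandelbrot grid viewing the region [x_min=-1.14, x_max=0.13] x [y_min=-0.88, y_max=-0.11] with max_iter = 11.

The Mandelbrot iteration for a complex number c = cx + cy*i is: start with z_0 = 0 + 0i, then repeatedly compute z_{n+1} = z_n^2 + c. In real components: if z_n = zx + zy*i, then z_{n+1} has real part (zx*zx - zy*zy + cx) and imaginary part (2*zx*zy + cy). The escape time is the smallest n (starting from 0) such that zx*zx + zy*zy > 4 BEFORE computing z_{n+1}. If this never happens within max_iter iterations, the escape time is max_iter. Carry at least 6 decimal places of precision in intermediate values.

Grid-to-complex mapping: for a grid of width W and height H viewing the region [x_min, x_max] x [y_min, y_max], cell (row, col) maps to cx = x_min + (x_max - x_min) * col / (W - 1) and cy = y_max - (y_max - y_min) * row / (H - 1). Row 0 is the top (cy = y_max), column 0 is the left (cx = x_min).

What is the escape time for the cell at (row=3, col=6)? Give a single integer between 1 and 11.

Answer: 11

Derivation:
z_0 = 0 + 0i, c = -0.4473 + -0.4400i
Iter 1: z = -0.4473 + -0.4400i, |z|^2 = 0.3937
Iter 2: z = -0.4408 + -0.0464i, |z|^2 = 0.1965
Iter 3: z = -0.2551 + -0.3991i, |z|^2 = 0.2244
Iter 4: z = -0.5415 + -0.2364i, |z|^2 = 0.3491
Iter 5: z = -0.2100 + -0.1840i, |z|^2 = 0.0779
Iter 6: z = -0.4371 + -0.3627i, |z|^2 = 0.3226
Iter 7: z = -0.3878 + -0.1229i, |z|^2 = 0.1655
Iter 8: z = -0.3120 + -0.3446i, |z|^2 = 0.2161
Iter 9: z = -0.4687 + -0.2250i, |z|^2 = 0.2703
Iter 10: z = -0.2782 + -0.2291i, |z|^2 = 0.1299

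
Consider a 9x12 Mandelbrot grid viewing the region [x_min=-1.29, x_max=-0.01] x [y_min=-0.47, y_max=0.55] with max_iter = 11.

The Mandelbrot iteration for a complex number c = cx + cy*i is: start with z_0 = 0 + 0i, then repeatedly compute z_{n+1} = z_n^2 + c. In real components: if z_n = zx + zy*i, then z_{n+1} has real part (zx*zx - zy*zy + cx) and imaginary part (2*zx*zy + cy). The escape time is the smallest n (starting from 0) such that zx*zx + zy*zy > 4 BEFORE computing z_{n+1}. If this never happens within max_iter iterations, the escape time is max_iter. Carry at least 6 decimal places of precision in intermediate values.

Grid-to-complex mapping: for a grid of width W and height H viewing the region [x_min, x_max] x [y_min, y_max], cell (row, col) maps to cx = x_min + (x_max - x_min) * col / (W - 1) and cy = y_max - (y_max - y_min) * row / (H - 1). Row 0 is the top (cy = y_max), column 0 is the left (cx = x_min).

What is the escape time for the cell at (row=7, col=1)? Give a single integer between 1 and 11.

z_0 = 0 + 0i, c = -1.1300 + -0.0991i
Iter 1: z = -1.1300 + -0.0991i, |z|^2 = 1.2867
Iter 2: z = 0.1371 + 0.1249i, |z|^2 = 0.0344
Iter 3: z = -1.1268 + -0.0649i, |z|^2 = 1.2739
Iter 4: z = 0.1355 + 0.0471i, |z|^2 = 0.0206
Iter 5: z = -1.1139 + -0.0863i, |z|^2 = 1.2482
Iter 6: z = 0.1032 + 0.0932i, |z|^2 = 0.0194
Iter 7: z = -1.1280 + -0.0798i, |z|^2 = 1.2788
Iter 8: z = 0.1361 + 0.0810i, |z|^2 = 0.0251
Iter 9: z = -1.1180 + -0.0770i, |z|^2 = 1.2560
Iter 10: z = 0.1141 + 0.0732i, |z|^2 = 0.0184

Answer: 11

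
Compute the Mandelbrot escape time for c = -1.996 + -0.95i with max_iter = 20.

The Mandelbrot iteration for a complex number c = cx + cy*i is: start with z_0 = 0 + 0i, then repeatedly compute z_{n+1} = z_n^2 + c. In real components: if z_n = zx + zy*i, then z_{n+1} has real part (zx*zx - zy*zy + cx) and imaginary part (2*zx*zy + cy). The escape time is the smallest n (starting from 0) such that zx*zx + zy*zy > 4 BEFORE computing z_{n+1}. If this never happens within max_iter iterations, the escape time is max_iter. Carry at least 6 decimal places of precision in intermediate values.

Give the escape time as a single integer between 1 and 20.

Answer: 1

Derivation:
z_0 = 0 + 0i, c = -1.9960 + -0.9500i
Iter 1: z = -1.9960 + -0.9500i, |z|^2 = 4.8865
Escaped at iteration 1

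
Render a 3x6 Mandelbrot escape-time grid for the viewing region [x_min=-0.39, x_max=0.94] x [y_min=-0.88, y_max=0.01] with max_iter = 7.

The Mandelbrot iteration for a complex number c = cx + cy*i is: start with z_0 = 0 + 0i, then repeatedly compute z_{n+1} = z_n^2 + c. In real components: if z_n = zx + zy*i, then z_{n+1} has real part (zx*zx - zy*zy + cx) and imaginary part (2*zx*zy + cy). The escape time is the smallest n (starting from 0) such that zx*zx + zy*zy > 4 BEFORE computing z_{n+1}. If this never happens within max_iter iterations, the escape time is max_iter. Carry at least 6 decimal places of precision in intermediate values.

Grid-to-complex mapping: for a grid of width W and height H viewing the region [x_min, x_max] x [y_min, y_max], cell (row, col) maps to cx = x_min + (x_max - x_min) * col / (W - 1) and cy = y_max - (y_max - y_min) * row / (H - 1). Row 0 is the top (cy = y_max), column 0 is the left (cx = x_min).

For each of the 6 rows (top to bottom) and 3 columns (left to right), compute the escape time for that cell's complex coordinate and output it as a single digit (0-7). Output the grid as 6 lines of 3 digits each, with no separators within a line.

Answer: 773
773
773
772
762
542

Derivation:
(row=0, col=0): c = -0.3900 + 0.0100i → escape time 7
(row=0, col=1): c = 0.2750 + 0.0100i → escape time 7
(row=0, col=2): c = 0.9400 + 0.0100i → escape time 3
(row=1, col=0): c = -0.3900 + -0.1680i → escape time 7
(row=1, col=1): c = 0.2750 + -0.1680i → escape time 7
(row=1, col=2): c = 0.9400 + -0.1680i → escape time 3
(row=2, col=0): c = -0.3900 + -0.3460i → escape time 7
(row=2, col=1): c = 0.2750 + -0.3460i → escape time 7
(row=2, col=2): c = 0.9400 + -0.3460i → escape time 3
(row=3, col=0): c = -0.3900 + -0.5240i → escape time 7
(row=3, col=1): c = 0.2750 + -0.5240i → escape time 7
(row=3, col=2): c = 0.9400 + -0.5240i → escape time 2
(row=4, col=0): c = -0.3900 + -0.7020i → escape time 7
(row=4, col=1): c = 0.2750 + -0.7020i → escape time 6
(row=4, col=2): c = 0.9400 + -0.7020i → escape time 2
(row=5, col=0): c = -0.3900 + -0.8800i → escape time 5
(row=5, col=1): c = 0.2750 + -0.8800i → escape time 4
(row=5, col=2): c = 0.9400 + -0.8800i → escape time 2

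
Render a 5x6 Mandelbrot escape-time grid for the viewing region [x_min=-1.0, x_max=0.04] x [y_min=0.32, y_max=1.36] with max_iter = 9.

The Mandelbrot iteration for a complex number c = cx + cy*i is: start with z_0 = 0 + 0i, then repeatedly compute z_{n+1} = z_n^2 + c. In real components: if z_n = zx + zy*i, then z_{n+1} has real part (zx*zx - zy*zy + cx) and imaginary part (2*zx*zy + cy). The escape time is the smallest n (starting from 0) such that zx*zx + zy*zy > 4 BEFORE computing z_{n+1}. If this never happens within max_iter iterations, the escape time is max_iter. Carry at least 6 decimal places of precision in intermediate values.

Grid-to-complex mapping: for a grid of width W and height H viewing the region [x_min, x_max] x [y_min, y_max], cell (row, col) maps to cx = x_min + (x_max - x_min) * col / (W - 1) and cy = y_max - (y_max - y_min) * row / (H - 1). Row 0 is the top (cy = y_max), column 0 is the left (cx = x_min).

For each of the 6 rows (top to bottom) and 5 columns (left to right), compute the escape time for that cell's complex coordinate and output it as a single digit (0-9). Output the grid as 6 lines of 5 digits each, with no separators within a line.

(row=0, col=0): c = -1.0000 + 1.3600i → escape time 2
(row=0, col=1): c = -0.7400 + 1.3600i → escape time 2
(row=0, col=2): c = -0.4800 + 1.3600i → escape time 2
(row=0, col=3): c = -0.2200 + 1.3600i → escape time 2
(row=0, col=4): c = 0.0400 + 1.3600i → escape time 2
(row=1, col=0): c = -1.0000 + 1.1520i → escape time 3
(row=1, col=1): c = -0.7400 + 1.1520i → escape time 3
(row=1, col=2): c = -0.4800 + 1.1520i → escape time 3
(row=1, col=3): c = -0.2200 + 1.1520i → escape time 4
(row=1, col=4): c = 0.0400 + 1.1520i → escape time 3
(row=2, col=0): c = -1.0000 + 0.9440i → escape time 3
(row=2, col=1): c = -0.7400 + 0.9440i → escape time 4
(row=2, col=2): c = -0.4800 + 0.9440i → escape time 4
(row=2, col=3): c = -0.2200 + 0.9440i → escape time 7
(row=2, col=4): c = 0.0400 + 0.9440i → escape time 6
(row=3, col=0): c = -1.0000 + 0.7360i → escape time 4
(row=3, col=1): c = -0.7400 + 0.7360i → escape time 4
(row=3, col=2): c = -0.4800 + 0.7360i → escape time 6
(row=3, col=3): c = -0.2200 + 0.7360i → escape time 9
(row=3, col=4): c = 0.0400 + 0.7360i → escape time 9
(row=4, col=0): c = -1.0000 + 0.5280i → escape time 5
(row=4, col=1): c = -0.7400 + 0.5280i → escape time 6
(row=4, col=2): c = -0.4800 + 0.5280i → escape time 9
(row=4, col=3): c = -0.2200 + 0.5280i → escape time 9
(row=4, col=4): c = 0.0400 + 0.5280i → escape time 9
(row=5, col=0): c = -1.0000 + 0.3200i → escape time 9
(row=5, col=1): c = -0.7400 + 0.3200i → escape time 9
(row=5, col=2): c = -0.4800 + 0.3200i → escape time 9
(row=5, col=3): c = -0.2200 + 0.3200i → escape time 9
(row=5, col=4): c = 0.0400 + 0.3200i → escape time 9

Answer: 22222
33343
34476
44699
56999
99999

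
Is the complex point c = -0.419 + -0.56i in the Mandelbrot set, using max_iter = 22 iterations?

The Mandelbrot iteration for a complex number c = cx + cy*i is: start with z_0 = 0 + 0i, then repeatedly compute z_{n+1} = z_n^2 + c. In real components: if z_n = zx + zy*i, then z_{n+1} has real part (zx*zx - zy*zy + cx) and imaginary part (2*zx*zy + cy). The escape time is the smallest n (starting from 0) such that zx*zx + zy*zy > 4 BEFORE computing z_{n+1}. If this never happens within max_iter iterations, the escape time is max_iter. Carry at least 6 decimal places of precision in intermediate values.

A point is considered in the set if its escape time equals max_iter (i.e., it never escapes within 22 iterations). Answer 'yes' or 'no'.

Answer: yes

Derivation:
z_0 = 0 + 0i, c = -0.4190 + -0.5600i
Iter 1: z = -0.4190 + -0.5600i, |z|^2 = 0.4892
Iter 2: z = -0.5570 + -0.0907i, |z|^2 = 0.3185
Iter 3: z = -0.1169 + -0.4589i, |z|^2 = 0.2243
Iter 4: z = -0.6159 + -0.4527i, |z|^2 = 0.5843
Iter 5: z = -0.2445 + -0.0024i, |z|^2 = 0.0598
Iter 6: z = -0.3592 + -0.5588i, |z|^2 = 0.4413
Iter 7: z = -0.6023 + -0.1585i, |z|^2 = 0.3879
Iter 8: z = -0.0814 + -0.3691i, |z|^2 = 0.1428
Iter 9: z = -0.5486 + -0.4999i, |z|^2 = 0.5509
Iter 10: z = -0.3680 + -0.0115i, |z|^2 = 0.1355
Iter 11: z = -0.2837 + -0.5515i, |z|^2 = 0.3847
Iter 12: z = -0.6427 + -0.2470i, |z|^2 = 0.4741
Iter 13: z = -0.0670 + -0.2425i, |z|^2 = 0.0633
Iter 14: z = -0.4733 + -0.5275i, |z|^2 = 0.5023
Iter 15: z = -0.4733 + -0.0606i, |z|^2 = 0.2276
Iter 16: z = -0.1987 + -0.5026i, |z|^2 = 0.2921
Iter 17: z = -0.6321 + -0.3603i, |z|^2 = 0.5294
Iter 18: z = -0.1492 + -0.1045i, |z|^2 = 0.0332
Iter 19: z = -0.4077 + -0.5288i, |z|^2 = 0.4458
Iter 20: z = -0.5324 + -0.1288i, |z|^2 = 0.3001
Iter 21: z = -0.1521 + -0.4228i, |z|^2 = 0.2019
Did not escape in 22 iterations → in set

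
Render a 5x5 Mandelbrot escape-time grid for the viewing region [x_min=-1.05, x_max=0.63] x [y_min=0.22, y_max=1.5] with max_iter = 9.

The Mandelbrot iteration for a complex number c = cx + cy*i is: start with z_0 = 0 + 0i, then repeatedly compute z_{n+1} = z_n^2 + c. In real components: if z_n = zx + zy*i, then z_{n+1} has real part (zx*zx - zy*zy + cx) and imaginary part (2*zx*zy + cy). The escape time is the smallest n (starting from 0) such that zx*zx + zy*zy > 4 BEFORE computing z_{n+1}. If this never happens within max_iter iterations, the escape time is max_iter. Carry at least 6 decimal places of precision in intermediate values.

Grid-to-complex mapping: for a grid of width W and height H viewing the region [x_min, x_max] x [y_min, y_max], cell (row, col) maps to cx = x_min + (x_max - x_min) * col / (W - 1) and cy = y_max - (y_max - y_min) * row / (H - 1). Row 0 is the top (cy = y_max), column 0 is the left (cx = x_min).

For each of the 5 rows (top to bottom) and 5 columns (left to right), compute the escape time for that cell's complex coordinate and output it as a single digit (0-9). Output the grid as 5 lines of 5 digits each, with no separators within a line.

(row=0, col=0): c = -1.0500 + 1.5000i → escape time 2
(row=0, col=1): c = -0.6300 + 1.5000i → escape time 2
(row=0, col=2): c = -0.2100 + 1.5000i → escape time 2
(row=0, col=3): c = 0.2100 + 1.5000i → escape time 2
(row=0, col=4): c = 0.6300 + 1.5000i → escape time 2
(row=1, col=0): c = -1.0500 + 1.1800i → escape time 3
(row=1, col=1): c = -0.6300 + 1.1800i → escape time 3
(row=1, col=2): c = -0.2100 + 1.1800i → escape time 4
(row=1, col=3): c = 0.2100 + 1.1800i → escape time 2
(row=1, col=4): c = 0.6300 + 1.1800i → escape time 2
(row=2, col=0): c = -1.0500 + 0.8600i → escape time 3
(row=2, col=1): c = -0.6300 + 0.8600i → escape time 4
(row=2, col=2): c = -0.2100 + 0.8600i → escape time 9
(row=2, col=3): c = 0.2100 + 0.8600i → escape time 5
(row=2, col=4): c = 0.6300 + 0.8600i → escape time 3
(row=3, col=0): c = -1.0500 + 0.5400i → escape time 5
(row=3, col=1): c = -0.6300 + 0.5400i → escape time 9
(row=3, col=2): c = -0.2100 + 0.5400i → escape time 9
(row=3, col=3): c = 0.2100 + 0.5400i → escape time 9
(row=3, col=4): c = 0.6300 + 0.5400i → escape time 3
(row=4, col=0): c = -1.0500 + 0.2200i → escape time 9
(row=4, col=1): c = -0.6300 + 0.2200i → escape time 9
(row=4, col=2): c = -0.2100 + 0.2200i → escape time 9
(row=4, col=3): c = 0.2100 + 0.2200i → escape time 9
(row=4, col=4): c = 0.6300 + 0.2200i → escape time 4

Answer: 22222
33422
34953
59993
99994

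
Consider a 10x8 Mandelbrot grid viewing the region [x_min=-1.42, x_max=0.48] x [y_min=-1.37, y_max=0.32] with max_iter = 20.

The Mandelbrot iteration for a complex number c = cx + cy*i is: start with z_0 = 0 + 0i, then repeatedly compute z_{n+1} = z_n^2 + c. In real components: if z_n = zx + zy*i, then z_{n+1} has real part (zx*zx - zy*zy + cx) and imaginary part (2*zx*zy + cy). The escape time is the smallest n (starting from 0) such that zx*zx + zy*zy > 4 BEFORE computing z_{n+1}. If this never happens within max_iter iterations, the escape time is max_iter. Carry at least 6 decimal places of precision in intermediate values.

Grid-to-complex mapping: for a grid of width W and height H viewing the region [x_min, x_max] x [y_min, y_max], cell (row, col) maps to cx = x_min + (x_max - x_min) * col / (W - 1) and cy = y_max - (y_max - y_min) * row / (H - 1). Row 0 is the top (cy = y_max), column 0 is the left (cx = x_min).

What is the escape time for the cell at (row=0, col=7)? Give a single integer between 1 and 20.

Answer: 20

Derivation:
z_0 = 0 + 0i, c = 0.0578 + 0.3200i
Iter 1: z = 0.0578 + 0.3200i, |z|^2 = 0.1057
Iter 2: z = -0.0413 + 0.3570i, |z|^2 = 0.1291
Iter 3: z = -0.0680 + 0.2905i, |z|^2 = 0.0890
Iter 4: z = -0.0220 + 0.2805i, |z|^2 = 0.0792
Iter 5: z = -0.0204 + 0.3077i, |z|^2 = 0.0951
Iter 6: z = -0.0365 + 0.3074i, |z|^2 = 0.0958
Iter 7: z = -0.0354 + 0.2976i, |z|^2 = 0.0898
Iter 8: z = -0.0295 + 0.2989i, |z|^2 = 0.0902
Iter 9: z = -0.0307 + 0.3023i, |z|^2 = 0.0924
Iter 10: z = -0.0327 + 0.3014i, |z|^2 = 0.0919
Iter 11: z = -0.0320 + 0.3003i, |z|^2 = 0.0912
Iter 12: z = -0.0314 + 0.3008i, |z|^2 = 0.0914
Iter 13: z = -0.0317 + 0.3011i, |z|^2 = 0.0917
Iter 14: z = -0.0319 + 0.3009i, |z|^2 = 0.0916
Iter 15: z = -0.0317 + 0.3008i, |z|^2 = 0.0915
Iter 16: z = -0.0317 + 0.3009i, |z|^2 = 0.0915
Iter 17: z = -0.0318 + 0.3009i, |z|^2 = 0.0916
Iter 18: z = -0.0318 + 0.3009i, |z|^2 = 0.0915
Iter 19: z = -0.0317 + 0.3009i, |z|^2 = 0.0915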